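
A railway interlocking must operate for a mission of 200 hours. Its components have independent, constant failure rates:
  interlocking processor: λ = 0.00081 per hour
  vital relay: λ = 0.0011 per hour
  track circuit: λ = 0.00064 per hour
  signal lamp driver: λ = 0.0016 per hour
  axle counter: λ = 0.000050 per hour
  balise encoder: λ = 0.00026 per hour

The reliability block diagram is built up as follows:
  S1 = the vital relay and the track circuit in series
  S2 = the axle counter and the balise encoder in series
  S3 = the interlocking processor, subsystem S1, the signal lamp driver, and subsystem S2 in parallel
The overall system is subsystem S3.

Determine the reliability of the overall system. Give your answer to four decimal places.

R(interlocking processor) = exp(−0.00081 × 200) = 0.850441
R(vital relay) = exp(−0.0011 × 200) = 0.802519
R(track circuit) = exp(−0.00064 × 200) = 0.879853
R(signal lamp driver) = exp(−0.0016 × 200) = 0.726149
R(axle counter) = exp(−0.000050 × 200) = 0.990050
R(balise encoder) = exp(−0.00026 × 200) = 0.949329
Series (vital relay and track circuit): 0.802519 × 0.879853 = 0.706099
Series (axle counter and balise encoder): 0.990050 × 0.949329 = 0.939883
Parallel (interlocking processor, [0.706099], signal lamp driver, and [0.939883]): 1 − (1 − 0.850441)(1 − 0.706099)(1 − 0.726149)(1 − 0.939883) = 0.9993

0.9993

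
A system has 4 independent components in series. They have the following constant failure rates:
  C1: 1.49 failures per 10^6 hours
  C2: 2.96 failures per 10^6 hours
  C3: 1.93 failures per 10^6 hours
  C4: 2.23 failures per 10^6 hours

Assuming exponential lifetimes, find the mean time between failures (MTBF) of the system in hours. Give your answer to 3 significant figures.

116000

Series of exponential components: λ_sys = Σ λ_i
λ_sys = 0.00000149 + 0.00000296 + 0.00000193 + 0.00000223 = 8.6100e-06 /h
MTBF = 1 / λ_sys = 116000 h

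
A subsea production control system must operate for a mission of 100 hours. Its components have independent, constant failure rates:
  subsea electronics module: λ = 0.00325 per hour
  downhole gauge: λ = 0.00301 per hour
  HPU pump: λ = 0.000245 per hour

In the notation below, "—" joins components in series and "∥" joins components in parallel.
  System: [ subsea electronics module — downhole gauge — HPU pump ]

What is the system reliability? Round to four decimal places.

0.5218

R(subsea electronics module) = exp(−0.00325 × 100) = 0.722527
R(downhole gauge) = exp(−0.00301 × 100) = 0.740078
R(HPU pump) = exp(−0.000245 × 100) = 0.975798
Series (subsea electronics module, downhole gauge, and HPU pump): 0.722527 × 0.740078 × 0.975798 = 0.5218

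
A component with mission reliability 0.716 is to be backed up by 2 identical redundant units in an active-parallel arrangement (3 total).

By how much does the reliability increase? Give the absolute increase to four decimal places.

0.2611

R_before = 0.716
R_after = 1 − (1 − 0.716)^3 = 0.9771
ΔR = 0.9771 − 0.716 = 0.2611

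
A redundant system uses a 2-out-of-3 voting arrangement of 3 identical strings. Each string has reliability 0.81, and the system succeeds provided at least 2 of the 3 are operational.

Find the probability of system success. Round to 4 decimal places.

R = Σ_{i=2}^{3} C(3,i) p^i (1−p)^{3−i} with p = 0.81
C(3,2)·0.81^2·0.19^1 = 0.373977
C(3,3)·0.81^3·0.19^0 = 0.531441
Sum = 0.9054

0.9054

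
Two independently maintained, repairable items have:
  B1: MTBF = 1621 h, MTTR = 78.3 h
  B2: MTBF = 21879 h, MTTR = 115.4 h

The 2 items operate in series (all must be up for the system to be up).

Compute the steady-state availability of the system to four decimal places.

0.9489

A(B1) = MTBF/(MTBF+MTTR) = 1621/(1621+78.3) = 0.953922
A(B2) = MTBF/(MTBF+MTTR) = 21879/(21879+115.4) = 0.994753
Series availability: 0.953922 × 0.994753 = 0.9489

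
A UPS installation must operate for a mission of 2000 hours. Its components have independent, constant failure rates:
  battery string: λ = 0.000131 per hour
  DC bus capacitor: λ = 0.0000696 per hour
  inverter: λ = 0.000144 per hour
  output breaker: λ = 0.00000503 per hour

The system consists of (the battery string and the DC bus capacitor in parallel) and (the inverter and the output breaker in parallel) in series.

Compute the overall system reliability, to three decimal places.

0.968

R(battery string) = exp(−0.000131 × 2000) = 0.76951
R(DC bus capacitor) = exp(−0.0000696 × 2000) = 0.87005
R(inverter) = exp(−0.000144 × 2000) = 0.74976
R(output breaker) = exp(−0.00000503 × 2000) = 0.98999
Parallel (battery string and DC bus capacitor): 1 − (1 − 0.76951)(1 − 0.87005) = 0.97005
Parallel (inverter and output breaker): 1 − (1 − 0.74976)(1 − 0.98999) = 0.99750
Series ([0.97005] and [0.99750]): 0.97005 × 0.99750 = 0.968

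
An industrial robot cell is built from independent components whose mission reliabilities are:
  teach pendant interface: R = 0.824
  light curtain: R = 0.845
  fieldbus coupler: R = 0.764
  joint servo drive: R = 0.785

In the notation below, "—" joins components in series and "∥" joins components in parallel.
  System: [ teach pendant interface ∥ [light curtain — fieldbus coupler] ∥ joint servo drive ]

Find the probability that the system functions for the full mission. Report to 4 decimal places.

Series (light curtain and fieldbus coupler): 0.845000 × 0.764000 = 0.645580
Parallel (teach pendant interface, [0.645580], and joint servo drive): 1 − (1 − 0.824000)(1 − 0.645580)(1 − 0.785000) = 0.9866

0.9866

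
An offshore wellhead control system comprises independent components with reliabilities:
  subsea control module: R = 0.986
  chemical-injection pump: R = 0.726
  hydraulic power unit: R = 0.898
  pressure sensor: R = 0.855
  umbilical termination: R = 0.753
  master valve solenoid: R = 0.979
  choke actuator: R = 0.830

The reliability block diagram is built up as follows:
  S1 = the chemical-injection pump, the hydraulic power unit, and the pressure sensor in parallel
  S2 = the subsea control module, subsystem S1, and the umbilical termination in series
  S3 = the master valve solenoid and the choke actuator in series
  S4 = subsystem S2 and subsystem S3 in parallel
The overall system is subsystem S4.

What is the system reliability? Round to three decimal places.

Parallel (chemical-injection pump, hydraulic power unit, and pressure sensor): 1 − (1 − 0.72600)(1 − 0.89800)(1 − 0.85500) = 0.99595
Series (subsea control module, [0.99595], and umbilical termination): 0.98600 × 0.99595 × 0.75300 = 0.73945
Series (master valve solenoid and choke actuator): 0.97900 × 0.83000 = 0.81257
Parallel ([0.73945] and [0.81257]): 1 − (1 − 0.73945)(1 − 0.81257) = 0.951

0.951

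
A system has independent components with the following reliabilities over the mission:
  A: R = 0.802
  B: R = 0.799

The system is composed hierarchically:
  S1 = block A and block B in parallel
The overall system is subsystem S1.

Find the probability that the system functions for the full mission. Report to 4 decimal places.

0.9602

Parallel (A and B): 1 − (1 − 0.802000)(1 − 0.799000) = 0.9602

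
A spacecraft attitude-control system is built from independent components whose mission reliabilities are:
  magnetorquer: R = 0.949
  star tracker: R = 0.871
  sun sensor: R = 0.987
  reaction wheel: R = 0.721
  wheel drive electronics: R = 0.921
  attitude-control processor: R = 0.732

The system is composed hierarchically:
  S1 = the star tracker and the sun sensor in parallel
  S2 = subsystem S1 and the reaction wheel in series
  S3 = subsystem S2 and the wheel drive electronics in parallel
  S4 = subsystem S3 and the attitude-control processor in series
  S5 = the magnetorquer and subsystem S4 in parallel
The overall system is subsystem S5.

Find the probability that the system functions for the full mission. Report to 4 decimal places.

Parallel (star tracker and sun sensor): 1 − (1 − 0.871000)(1 − 0.987000) = 0.998323
Series ([0.998323] and reaction wheel): 0.998323 × 0.721000 = 0.719791
Parallel ([0.719791] and wheel drive electronics): 1 − (1 − 0.719791)(1 − 0.921000) = 0.977863
Series ([0.977863] and attitude-control processor): 0.977863 × 0.732000 = 0.715796
Parallel (magnetorquer and [0.715796]): 1 − (1 − 0.949000)(1 − 0.715796) = 0.9855

0.9855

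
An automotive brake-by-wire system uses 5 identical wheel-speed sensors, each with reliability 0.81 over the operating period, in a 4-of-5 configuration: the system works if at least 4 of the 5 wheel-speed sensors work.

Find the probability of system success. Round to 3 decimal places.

0.758

R = Σ_{i=4}^{5} C(5,i) p^i (1−p)^{5−i} with p = 0.81
C(5,4)·0.81^4·0.19^1 = 0.40894
C(5,5)·0.81^5·0.19^0 = 0.34868
Sum = 0.758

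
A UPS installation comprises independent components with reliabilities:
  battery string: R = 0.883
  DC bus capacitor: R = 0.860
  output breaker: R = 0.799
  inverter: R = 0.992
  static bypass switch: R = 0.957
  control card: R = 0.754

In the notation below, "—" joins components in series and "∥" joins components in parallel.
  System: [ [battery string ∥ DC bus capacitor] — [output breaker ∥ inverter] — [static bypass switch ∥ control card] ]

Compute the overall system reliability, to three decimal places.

0.972

Parallel (battery string and DC bus capacitor): 1 − (1 − 0.88300)(1 − 0.86000) = 0.98362
Parallel (output breaker and inverter): 1 − (1 − 0.79900)(1 − 0.99200) = 0.99839
Parallel (static bypass switch and control card): 1 − (1 − 0.95700)(1 − 0.75400) = 0.98942
Series ([0.98362], [0.99839], and [0.98942]): 0.98362 × 0.99839 × 0.98942 = 0.972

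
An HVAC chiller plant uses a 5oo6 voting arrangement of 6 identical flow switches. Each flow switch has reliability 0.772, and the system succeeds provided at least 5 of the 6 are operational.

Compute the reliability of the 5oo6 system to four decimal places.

R = Σ_{i=5}^{6} C(6,i) p^i (1−p)^{6−i} with p = 0.772
C(6,5)·0.772^5·0.228^1 = 0.375122
C(6,6)·0.772^6·0.228^0 = 0.211692
Sum = 0.5868

0.5868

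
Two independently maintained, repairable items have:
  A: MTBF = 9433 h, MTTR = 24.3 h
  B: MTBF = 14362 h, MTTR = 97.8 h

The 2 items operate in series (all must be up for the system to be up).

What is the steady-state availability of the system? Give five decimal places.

A(A) = MTBF/(MTBF+MTTR) = 9433/(9433+24.3) = 0.997431
A(B) = MTBF/(MTBF+MTTR) = 14362/(14362+97.8) = 0.993236
Series availability: 0.997431 × 0.993236 = 0.99068

0.99068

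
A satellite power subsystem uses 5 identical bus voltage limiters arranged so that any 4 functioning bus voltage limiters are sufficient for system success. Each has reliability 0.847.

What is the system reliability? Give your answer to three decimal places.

0.830

R = Σ_{i=4}^{5} C(5,i) p^i (1−p)^{5−i} with p = 0.847
C(5,4)·0.847^4·0.153^1 = 0.39373
C(5,5)·0.847^5·0.153^0 = 0.43593
Sum = 0.830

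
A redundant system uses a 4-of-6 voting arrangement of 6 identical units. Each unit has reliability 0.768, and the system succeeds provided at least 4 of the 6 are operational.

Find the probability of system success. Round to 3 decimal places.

0.858

R = Σ_{i=4}^{6} C(6,i) p^i (1−p)^{6−i} with p = 0.768
C(6,4)·0.768^4·0.232^2 = 0.28087
C(6,5)·0.768^5·0.232^1 = 0.37192
C(6,6)·0.768^6·0.232^0 = 0.20520
Sum = 0.858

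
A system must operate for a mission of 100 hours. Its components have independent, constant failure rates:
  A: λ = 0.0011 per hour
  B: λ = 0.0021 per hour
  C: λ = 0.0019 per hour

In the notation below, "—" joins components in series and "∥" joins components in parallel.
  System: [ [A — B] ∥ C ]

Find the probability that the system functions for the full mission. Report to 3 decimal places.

R(A) = exp(−0.0011 × 100) = 0.89583
R(B) = exp(−0.0021 × 100) = 0.81058
R(C) = exp(−0.0019 × 100) = 0.82696
Series (A and B): 0.89583 × 0.81058 = 0.72614
Parallel ([0.72614] and C): 1 − (1 − 0.72614)(1 − 0.82696) = 0.953

0.953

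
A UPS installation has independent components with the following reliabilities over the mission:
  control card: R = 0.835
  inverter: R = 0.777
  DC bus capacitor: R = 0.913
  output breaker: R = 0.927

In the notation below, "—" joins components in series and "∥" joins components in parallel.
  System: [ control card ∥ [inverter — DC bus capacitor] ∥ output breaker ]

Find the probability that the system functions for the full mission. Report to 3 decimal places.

0.996

Series (inverter and DC bus capacitor): 0.77700 × 0.91300 = 0.70940
Parallel (control card, [0.70940], and output breaker): 1 − (1 − 0.83500)(1 − 0.70940)(1 − 0.92700) = 0.996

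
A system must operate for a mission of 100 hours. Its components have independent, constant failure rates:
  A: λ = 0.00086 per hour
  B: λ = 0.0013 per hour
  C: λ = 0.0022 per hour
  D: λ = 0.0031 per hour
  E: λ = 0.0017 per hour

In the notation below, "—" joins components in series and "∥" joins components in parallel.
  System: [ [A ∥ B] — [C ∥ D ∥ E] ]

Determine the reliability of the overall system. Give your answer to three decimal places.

R(A) = exp(−0.00086 × 100) = 0.91759
R(B) = exp(−0.0013 × 100) = 0.87810
R(C) = exp(−0.0022 × 100) = 0.80252
R(D) = exp(−0.0031 × 100) = 0.73345
R(E) = exp(−0.0017 × 100) = 0.84366
Parallel (A and B): 1 − (1 − 0.91759)(1 − 0.87810) = 0.98995
Parallel (C, D, and E): 1 − (1 − 0.80252)(1 − 0.73345)(1 − 0.84366) = 0.99177
Series ([0.98995] and [0.99177]): 0.98995 × 0.99177 = 0.982

0.982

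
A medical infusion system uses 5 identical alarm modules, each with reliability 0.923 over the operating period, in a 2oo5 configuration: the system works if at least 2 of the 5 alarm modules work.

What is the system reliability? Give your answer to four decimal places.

0.9998

R = Σ_{i=2}^{5} C(5,i) p^i (1−p)^{5−i} with p = 0.923
C(5,2)·0.923^2·0.077^3 = 0.003889
C(5,3)·0.923^3·0.077^2 = 0.046622
C(5,4)·0.923^4·0.077^1 = 0.279426
C(5,5)·0.923^5·0.077^0 = 0.669898
Sum = 0.9998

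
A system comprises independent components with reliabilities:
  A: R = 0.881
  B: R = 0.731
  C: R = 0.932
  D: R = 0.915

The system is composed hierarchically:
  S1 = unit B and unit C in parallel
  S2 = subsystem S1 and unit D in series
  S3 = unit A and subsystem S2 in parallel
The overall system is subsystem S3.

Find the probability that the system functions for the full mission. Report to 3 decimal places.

Parallel (B and C): 1 − (1 − 0.73100)(1 − 0.93200) = 0.98171
Series ([0.98171] and D): 0.98171 × 0.91500 = 0.89826
Parallel (A and [0.89826]): 1 − (1 − 0.88100)(1 − 0.89826) = 0.988

0.988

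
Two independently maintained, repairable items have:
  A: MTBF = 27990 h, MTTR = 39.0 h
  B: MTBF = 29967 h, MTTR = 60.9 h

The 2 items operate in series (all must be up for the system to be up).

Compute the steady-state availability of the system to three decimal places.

A(A) = MTBF/(MTBF+MTTR) = 27990/(27990+39.0) = 0.998609
A(B) = MTBF/(MTBF+MTTR) = 29967/(29967+60.9) = 0.997972
Series availability: 0.998609 × 0.997972 = 0.997

0.997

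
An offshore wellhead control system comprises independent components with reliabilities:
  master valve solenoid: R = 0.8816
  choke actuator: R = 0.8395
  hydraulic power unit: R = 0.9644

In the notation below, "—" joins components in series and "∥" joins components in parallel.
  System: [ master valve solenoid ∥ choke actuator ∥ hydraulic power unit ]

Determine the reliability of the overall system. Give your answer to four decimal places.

0.9993

Parallel (master valve solenoid, choke actuator, and hydraulic power unit): 1 − (1 − 0.881600)(1 − 0.839500)(1 − 0.964400) = 0.9993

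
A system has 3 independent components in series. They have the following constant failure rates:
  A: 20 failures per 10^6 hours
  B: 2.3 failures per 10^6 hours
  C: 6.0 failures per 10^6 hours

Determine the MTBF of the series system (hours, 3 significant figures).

Series of exponential components: λ_sys = Σ λ_i
λ_sys = 0.000020 + 0.0000023 + 0.0000060 = 2.8300e-05 /h
MTBF = 1 / λ_sys = 35300 h

35300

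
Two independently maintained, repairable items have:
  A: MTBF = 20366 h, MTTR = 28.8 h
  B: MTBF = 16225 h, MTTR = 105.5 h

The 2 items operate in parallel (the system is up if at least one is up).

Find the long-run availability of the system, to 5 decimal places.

0.99999

A(A) = MTBF/(MTBF+MTTR) = 20366/(20366+28.8) = 0.998588
A(B) = MTBF/(MTBF+MTTR) = 16225/(16225+105.5) = 0.993540
Parallel availability: 1 − (1 − 0.998588)(1 − 0.993540) = 0.99999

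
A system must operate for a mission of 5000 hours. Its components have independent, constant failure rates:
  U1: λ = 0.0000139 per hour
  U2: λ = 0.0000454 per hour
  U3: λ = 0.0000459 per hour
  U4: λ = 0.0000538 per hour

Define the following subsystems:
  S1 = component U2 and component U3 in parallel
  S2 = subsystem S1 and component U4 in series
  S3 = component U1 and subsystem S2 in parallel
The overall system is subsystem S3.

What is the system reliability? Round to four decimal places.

0.9820

R(U1) = exp(−0.0000139 × 5000) = 0.932860
R(U2) = exp(−0.0000454 × 5000) = 0.796921
R(U3) = exp(−0.0000459 × 5000) = 0.794931
R(U4) = exp(−0.0000538 × 5000) = 0.764143
Parallel (U2 and U3): 1 − (1 − 0.796921)(1 − 0.794931) = 0.958355
Series ([0.958355] and U4): 0.958355 × 0.764143 = 0.732320
Parallel (U1 and [0.732320]): 1 − (1 − 0.932860)(1 − 0.732320) = 0.9820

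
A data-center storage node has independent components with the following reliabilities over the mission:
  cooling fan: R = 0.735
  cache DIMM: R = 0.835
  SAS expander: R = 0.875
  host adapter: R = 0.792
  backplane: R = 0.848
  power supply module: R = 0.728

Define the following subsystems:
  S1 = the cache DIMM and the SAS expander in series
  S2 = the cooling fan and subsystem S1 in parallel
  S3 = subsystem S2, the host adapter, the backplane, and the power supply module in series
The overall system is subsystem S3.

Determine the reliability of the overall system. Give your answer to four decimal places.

0.4540

Series (cache DIMM and SAS expander): 0.835000 × 0.875000 = 0.730625
Parallel (cooling fan and [0.730625]): 1 − (1 − 0.735000)(1 − 0.730625) = 0.928616
Series ([0.928616], host adapter, backplane, and power supply module): 0.928616 × 0.792000 × 0.848000 × 0.728000 = 0.4540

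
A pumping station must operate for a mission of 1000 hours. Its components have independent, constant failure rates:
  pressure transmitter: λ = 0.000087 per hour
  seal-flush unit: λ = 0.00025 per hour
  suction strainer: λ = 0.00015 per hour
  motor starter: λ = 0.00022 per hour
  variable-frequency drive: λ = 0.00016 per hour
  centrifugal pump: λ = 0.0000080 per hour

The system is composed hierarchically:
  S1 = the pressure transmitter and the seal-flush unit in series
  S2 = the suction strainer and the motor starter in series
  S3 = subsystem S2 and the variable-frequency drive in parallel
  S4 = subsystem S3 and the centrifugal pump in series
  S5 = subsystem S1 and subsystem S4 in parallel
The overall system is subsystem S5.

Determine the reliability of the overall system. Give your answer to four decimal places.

0.9847

R(pressure transmitter) = exp(−0.000087 × 1000) = 0.916677
R(seal-flush unit) = exp(−0.00025 × 1000) = 0.778801
R(suction strainer) = exp(−0.00015 × 1000) = 0.860708
R(motor starter) = exp(−0.00022 × 1000) = 0.802519
R(variable-frequency drive) = exp(−0.00016 × 1000) = 0.852144
R(centrifugal pump) = exp(−0.0000080 × 1000) = 0.992032
Series (pressure transmitter and seal-flush unit): 0.916677 × 0.778801 = 0.713909
Series (suction strainer and motor starter): 0.860708 × 0.802519 = 0.690735
Parallel ([0.690735] and variable-frequency drive): 1 − (1 − 0.690735)(1 − 0.852144) = 0.954273
Series ([0.954273] and centrifugal pump): 0.954273 × 0.992032 = 0.946669
Parallel ([0.713909] and [0.946669]): 1 − (1 − 0.713909)(1 − 0.946669) = 0.9847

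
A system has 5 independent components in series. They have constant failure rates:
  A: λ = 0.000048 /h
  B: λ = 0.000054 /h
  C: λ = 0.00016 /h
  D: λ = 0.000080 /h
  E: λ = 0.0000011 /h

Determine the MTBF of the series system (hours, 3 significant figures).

2910

Series of exponential components: λ_sys = Σ λ_i
λ_sys = 0.000048 + 0.000054 + 0.00016 + 0.000080 + 0.0000011 = 3.4310e-04 /h
MTBF = 1 / λ_sys = 2910 h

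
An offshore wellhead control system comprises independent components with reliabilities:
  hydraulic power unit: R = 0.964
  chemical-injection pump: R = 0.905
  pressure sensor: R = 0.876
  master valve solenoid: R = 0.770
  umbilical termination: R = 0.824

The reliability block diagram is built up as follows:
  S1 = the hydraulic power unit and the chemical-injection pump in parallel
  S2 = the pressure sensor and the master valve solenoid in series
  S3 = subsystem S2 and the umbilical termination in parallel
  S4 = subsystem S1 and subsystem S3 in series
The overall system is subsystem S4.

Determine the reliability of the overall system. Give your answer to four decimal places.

0.9395

Parallel (hydraulic power unit and chemical-injection pump): 1 − (1 − 0.964000)(1 − 0.905000) = 0.996580
Series (pressure sensor and master valve solenoid): 0.876000 × 0.770000 = 0.674520
Parallel ([0.674520] and umbilical termination): 1 − (1 − 0.674520)(1 − 0.824000) = 0.942716
Series ([0.996580] and [0.942716]): 0.996580 × 0.942716 = 0.9395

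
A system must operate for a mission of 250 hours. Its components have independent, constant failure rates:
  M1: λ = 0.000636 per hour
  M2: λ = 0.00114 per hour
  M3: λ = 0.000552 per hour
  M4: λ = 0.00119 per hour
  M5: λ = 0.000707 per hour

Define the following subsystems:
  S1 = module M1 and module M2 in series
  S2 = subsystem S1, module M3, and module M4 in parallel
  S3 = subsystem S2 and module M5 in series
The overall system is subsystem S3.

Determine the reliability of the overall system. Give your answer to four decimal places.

R(M1) = exp(−0.000636 × 250) = 0.852996
R(M2) = exp(−0.00114 × 250) = 0.752014
R(M3) = exp(−0.000552 × 250) = 0.871099
R(M4) = exp(−0.00119 × 250) = 0.742673
R(M5) = exp(−0.000707 × 250) = 0.837989
Series (M1 and M2): 0.852996 × 0.752014 = 0.641465
Parallel ([0.641465], M3, and M4): 1 − (1 − 0.641465)(1 − 0.871099)(1 − 0.742673) = 0.988107
Series ([0.988107] and M5): 0.988107 × 0.837989 = 0.8280

0.8280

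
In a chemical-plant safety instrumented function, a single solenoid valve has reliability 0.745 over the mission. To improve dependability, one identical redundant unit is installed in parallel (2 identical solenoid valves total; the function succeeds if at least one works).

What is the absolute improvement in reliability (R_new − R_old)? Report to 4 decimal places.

0.1900

R_before = 0.745
R_after = 1 − (1 − 0.745)^2 = 0.9350
ΔR = 0.9350 − 0.745 = 0.1900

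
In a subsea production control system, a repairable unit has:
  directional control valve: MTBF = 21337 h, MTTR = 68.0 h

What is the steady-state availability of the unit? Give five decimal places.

0.99682

A(directional control valve) = MTBF/(MTBF+MTTR) = 21337/(21337+68.0) = 0.99682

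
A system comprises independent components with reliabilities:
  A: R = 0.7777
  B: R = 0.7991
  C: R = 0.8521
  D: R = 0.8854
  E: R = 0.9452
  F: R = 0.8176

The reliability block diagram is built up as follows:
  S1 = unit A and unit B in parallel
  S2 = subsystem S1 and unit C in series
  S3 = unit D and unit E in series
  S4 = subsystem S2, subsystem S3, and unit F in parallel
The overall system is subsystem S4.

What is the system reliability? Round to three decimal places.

0.994

Parallel (A and B): 1 − (1 − 0.77770)(1 − 0.79910) = 0.95534
Series ([0.95534] and C): 0.95534 × 0.85210 = 0.81405
Series (D and E): 0.88540 × 0.94520 = 0.83688
Parallel ([0.81405], [0.83688], and F): 1 − (1 − 0.81405)(1 − 0.83688)(1 − 0.81760) = 0.994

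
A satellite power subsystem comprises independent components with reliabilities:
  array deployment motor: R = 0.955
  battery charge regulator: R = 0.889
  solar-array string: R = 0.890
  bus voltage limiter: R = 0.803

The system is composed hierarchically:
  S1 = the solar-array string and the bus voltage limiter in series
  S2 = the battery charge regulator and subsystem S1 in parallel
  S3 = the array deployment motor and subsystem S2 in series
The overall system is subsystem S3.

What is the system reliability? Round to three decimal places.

Series (solar-array string and bus voltage limiter): 0.89000 × 0.80300 = 0.71467
Parallel (battery charge regulator and [0.71467]): 1 − (1 − 0.88900)(1 − 0.71467) = 0.96833
Series (array deployment motor and [0.96833]): 0.95500 × 0.96833 = 0.925

0.925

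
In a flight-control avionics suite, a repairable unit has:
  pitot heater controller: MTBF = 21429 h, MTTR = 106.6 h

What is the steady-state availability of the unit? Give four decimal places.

0.9951

A(pitot heater controller) = MTBF/(MTBF+MTTR) = 21429/(21429+106.6) = 0.9951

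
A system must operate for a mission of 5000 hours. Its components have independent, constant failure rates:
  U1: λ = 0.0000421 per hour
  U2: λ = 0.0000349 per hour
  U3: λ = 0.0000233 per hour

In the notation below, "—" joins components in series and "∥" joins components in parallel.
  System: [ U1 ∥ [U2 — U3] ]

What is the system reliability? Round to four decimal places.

0.9521

R(U1) = exp(−0.0000421 × 5000) = 0.810179
R(U2) = exp(−0.0000349 × 5000) = 0.839877
R(U3) = exp(−0.0000233 × 5000) = 0.890030
Series (U2 and U3): 0.839877 × 0.890030 = 0.747516
Parallel (U1 and [0.747516]): 1 − (1 − 0.810179)(1 − 0.747516) = 0.9521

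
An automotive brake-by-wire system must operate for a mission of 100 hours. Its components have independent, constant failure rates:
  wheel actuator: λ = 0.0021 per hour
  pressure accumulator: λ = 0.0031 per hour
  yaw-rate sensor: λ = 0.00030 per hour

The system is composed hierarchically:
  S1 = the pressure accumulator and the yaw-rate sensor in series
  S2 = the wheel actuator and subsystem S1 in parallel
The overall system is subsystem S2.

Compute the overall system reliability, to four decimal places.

0.9454

R(wheel actuator) = exp(−0.0021 × 100) = 0.810584
R(pressure accumulator) = exp(−0.0031 × 100) = 0.733447
R(yaw-rate sensor) = exp(−0.00030 × 100) = 0.970446
Series (pressure accumulator and yaw-rate sensor): 0.733447 × 0.970446 = 0.711771
Parallel (wheel actuator and [0.711771]): 1 − (1 − 0.810584)(1 − 0.711771) = 0.9454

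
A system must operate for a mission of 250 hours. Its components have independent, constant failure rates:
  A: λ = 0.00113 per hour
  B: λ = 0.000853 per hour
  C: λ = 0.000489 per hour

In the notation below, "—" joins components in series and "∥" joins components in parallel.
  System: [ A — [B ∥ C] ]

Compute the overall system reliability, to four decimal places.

R(A) = exp(−0.00113 × 250) = 0.753897
R(B) = exp(−0.000853 × 250) = 0.807954
R(C) = exp(−0.000489 × 250) = 0.884927
Parallel (B and C): 1 − (1 − 0.807954)(1 − 0.884927) = 0.977901
Series (A and [0.977901]): 0.753897 × 0.977901 = 0.7372

0.7372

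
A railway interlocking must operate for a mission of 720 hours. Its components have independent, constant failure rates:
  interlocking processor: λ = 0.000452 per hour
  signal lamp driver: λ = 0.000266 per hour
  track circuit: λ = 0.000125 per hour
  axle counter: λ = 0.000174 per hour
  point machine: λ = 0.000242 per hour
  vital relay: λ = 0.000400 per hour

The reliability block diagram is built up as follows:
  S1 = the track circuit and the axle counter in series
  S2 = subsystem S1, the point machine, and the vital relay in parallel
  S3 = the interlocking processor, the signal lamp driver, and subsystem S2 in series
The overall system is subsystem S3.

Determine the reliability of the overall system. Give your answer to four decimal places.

R(interlocking processor) = exp(−0.000452 × 720) = 0.722210
R(signal lamp driver) = exp(−0.000266 × 720) = 0.825703
R(track circuit) = exp(−0.000125 × 720) = 0.913931
R(axle counter) = exp(−0.000174 × 720) = 0.882250
R(point machine) = exp(−0.000242 × 720) = 0.840095
R(vital relay) = exp(−0.000400 × 720) = 0.749762
Series (track circuit and axle counter): 0.913931 × 0.882250 = 0.806316
Parallel ([0.806316], point machine, and vital relay): 1 − (1 − 0.806316)(1 − 0.840095)(1 − 0.749762) = 0.992250
Series (interlocking processor, signal lamp driver, and [0.992250]): 0.722210 × 0.825703 × 0.992250 = 0.5917

0.5917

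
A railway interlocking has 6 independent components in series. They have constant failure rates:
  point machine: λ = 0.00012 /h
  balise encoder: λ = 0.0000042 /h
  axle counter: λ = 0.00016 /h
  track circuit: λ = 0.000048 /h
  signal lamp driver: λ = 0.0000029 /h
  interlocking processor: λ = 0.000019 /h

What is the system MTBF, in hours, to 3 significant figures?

2820

Series of exponential components: λ_sys = Σ λ_i
λ_sys = 0.00012 + 0.0000042 + 0.00016 + 0.000048 + 0.0000029 + 0.000019 = 3.5410e-04 /h
MTBF = 1 / λ_sys = 2820 h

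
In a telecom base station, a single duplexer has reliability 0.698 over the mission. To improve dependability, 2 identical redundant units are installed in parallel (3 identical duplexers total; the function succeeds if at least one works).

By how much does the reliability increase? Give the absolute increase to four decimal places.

0.2745

R_before = 0.698
R_after = 1 − (1 − 0.698)^3 = 0.9725
ΔR = 0.9725 − 0.698 = 0.2745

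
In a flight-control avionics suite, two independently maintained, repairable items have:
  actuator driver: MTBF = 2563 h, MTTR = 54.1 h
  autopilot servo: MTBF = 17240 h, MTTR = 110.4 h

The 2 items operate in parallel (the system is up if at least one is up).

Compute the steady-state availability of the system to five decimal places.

0.99987

A(actuator driver) = MTBF/(MTBF+MTTR) = 2563/(2563+54.1) = 0.979328
A(autopilot servo) = MTBF/(MTBF+MTTR) = 17240/(17240+110.4) = 0.993637
Parallel availability: 1 − (1 − 0.979328)(1 − 0.993637) = 0.99987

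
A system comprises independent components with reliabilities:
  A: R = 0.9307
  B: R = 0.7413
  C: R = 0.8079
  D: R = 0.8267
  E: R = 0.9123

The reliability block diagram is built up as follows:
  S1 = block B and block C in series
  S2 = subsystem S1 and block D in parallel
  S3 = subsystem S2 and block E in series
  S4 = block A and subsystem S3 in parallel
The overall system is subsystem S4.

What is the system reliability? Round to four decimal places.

Series (B and C): 0.741300 × 0.807900 = 0.598896
Parallel ([0.598896] and D): 1 − (1 − 0.598896)(1 − 0.826700) = 0.930489
Series ([0.930489] and E): 0.930489 × 0.912300 = 0.848885
Parallel (A and [0.848885]): 1 − (1 − 0.930700)(1 − 0.848885) = 0.9895

0.9895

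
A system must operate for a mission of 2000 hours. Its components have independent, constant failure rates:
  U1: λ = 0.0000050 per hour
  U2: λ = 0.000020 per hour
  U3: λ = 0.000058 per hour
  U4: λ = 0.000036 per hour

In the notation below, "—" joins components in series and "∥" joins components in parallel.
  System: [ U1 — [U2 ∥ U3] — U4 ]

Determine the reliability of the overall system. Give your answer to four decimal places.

R(U1) = exp(−0.0000050 × 2000) = 0.990050
R(U2) = exp(−0.000020 × 2000) = 0.960789
R(U3) = exp(−0.000058 × 2000) = 0.890475
R(U4) = exp(−0.000036 × 2000) = 0.930531
Parallel (U2 and U3): 1 − (1 − 0.960789)(1 − 0.890475) = 0.995705
Series (U1, [0.995705], and U4): 0.990050 × 0.995705 × 0.930531 = 0.9173

0.9173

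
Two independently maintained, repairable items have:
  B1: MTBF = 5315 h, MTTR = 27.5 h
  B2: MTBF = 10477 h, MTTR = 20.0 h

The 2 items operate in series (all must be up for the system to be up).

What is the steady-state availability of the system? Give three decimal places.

A(B1) = MTBF/(MTBF+MTTR) = 5315/(5315+27.5) = 0.994853
A(B2) = MTBF/(MTBF+MTTR) = 10477/(10477+20.0) = 0.998095
Series availability: 0.994853 × 0.998095 = 0.993

0.993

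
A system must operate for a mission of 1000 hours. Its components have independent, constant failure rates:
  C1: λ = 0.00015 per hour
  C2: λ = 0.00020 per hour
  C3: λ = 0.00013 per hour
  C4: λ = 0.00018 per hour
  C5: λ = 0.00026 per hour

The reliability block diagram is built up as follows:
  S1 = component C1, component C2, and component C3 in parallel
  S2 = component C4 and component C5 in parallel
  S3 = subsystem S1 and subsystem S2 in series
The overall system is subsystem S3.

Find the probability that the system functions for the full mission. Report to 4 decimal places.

R(C1) = exp(−0.00015 × 1000) = 0.860708
R(C2) = exp(−0.00020 × 1000) = 0.818731
R(C3) = exp(−0.00013 × 1000) = 0.878095
R(C4) = exp(−0.00018 × 1000) = 0.835270
R(C5) = exp(−0.00026 × 1000) = 0.771052
Parallel (C1, C2, and C3): 1 − (1 − 0.860708)(1 − 0.818731)(1 − 0.878095) = 0.996922
Parallel (C4 and C5): 1 − (1 − 0.835270)(1 − 0.771052) = 0.962285
Series ([0.996922] and [0.962285]): 0.996922 × 0.962285 = 0.9593

0.9593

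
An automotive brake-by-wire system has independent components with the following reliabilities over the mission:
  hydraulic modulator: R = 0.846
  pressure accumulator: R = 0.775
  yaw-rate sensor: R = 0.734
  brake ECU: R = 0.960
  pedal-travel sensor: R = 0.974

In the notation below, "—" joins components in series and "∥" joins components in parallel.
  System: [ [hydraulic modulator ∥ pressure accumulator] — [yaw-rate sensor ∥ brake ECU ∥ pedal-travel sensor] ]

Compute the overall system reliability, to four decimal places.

0.9651

Parallel (hydraulic modulator and pressure accumulator): 1 − (1 − 0.846000)(1 − 0.775000) = 0.965350
Parallel (yaw-rate sensor, brake ECU, and pedal-travel sensor): 1 − (1 − 0.734000)(1 − 0.960000)(1 − 0.974000) = 0.999723
Series ([0.965350] and [0.999723]): 0.965350 × 0.999723 = 0.9651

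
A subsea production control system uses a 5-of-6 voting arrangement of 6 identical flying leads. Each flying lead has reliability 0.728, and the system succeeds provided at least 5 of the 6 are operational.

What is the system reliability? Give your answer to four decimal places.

0.4826

R = Σ_{i=5}^{6} C(6,i) p^i (1−p)^{6−i} with p = 0.728
C(6,5)·0.728^5·0.272^1 = 0.333716
C(6,6)·0.728^6·0.272^0 = 0.148864
Sum = 0.4826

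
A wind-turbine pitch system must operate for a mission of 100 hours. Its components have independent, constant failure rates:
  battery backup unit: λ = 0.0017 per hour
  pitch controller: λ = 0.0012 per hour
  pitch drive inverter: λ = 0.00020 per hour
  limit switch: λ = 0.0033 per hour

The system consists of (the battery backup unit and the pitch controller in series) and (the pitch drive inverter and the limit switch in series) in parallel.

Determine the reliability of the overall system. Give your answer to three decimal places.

0.926

R(battery backup unit) = exp(−0.0017 × 100) = 0.84366
R(pitch controller) = exp(−0.0012 × 100) = 0.88692
R(pitch drive inverter) = exp(−0.00020 × 100) = 0.98020
R(limit switch) = exp(−0.0033 × 100) = 0.71892
Series (battery backup unit and pitch controller): 0.84366 × 0.88692 = 0.74826
Series (pitch drive inverter and limit switch): 0.98020 × 0.71892 = 0.70469
Parallel ([0.74826] and [0.70469]): 1 − (1 − 0.74826)(1 − 0.70469) = 0.926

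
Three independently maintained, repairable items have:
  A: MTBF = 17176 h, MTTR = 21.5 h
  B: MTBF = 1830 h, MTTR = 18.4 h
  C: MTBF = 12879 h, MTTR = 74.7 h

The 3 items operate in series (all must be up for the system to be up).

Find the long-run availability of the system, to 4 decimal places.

0.9831

A(A) = MTBF/(MTBF+MTTR) = 17176/(17176+21.5) = 0.998750
A(B) = MTBF/(MTBF+MTTR) = 1830/(1830+18.4) = 0.990045
A(C) = MTBF/(MTBF+MTTR) = 12879/(12879+74.7) = 0.994233
Series availability: 0.998750 × 0.990045 × 0.994233 = 0.9831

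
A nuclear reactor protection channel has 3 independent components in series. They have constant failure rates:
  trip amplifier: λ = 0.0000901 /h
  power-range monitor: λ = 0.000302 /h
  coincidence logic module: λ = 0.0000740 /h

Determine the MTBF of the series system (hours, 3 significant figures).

2150

Series of exponential components: λ_sys = Σ λ_i
λ_sys = 0.0000901 + 0.000302 + 0.0000740 = 4.6610e-04 /h
MTBF = 1 / λ_sys = 2150 h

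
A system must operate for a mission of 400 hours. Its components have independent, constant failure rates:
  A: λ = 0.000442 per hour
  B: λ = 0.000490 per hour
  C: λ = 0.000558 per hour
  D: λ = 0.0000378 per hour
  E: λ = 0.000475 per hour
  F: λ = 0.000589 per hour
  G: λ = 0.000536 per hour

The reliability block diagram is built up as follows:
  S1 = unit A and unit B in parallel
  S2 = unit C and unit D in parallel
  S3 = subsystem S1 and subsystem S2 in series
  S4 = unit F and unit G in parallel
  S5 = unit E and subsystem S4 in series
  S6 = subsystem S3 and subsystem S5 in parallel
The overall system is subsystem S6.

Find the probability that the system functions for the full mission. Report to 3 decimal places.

R(A) = exp(−0.000442 × 400) = 0.83795
R(B) = exp(−0.000490 × 400) = 0.82201
R(C) = exp(−0.000558 × 400) = 0.79995
R(D) = exp(−0.0000378 × 400) = 0.98499
R(E) = exp(−0.000475 × 400) = 0.82696
R(F) = exp(−0.000589 × 400) = 0.79010
R(G) = exp(−0.000536 × 400) = 0.80703
Parallel (A and B): 1 − (1 − 0.83795)(1 − 0.82201) = 0.97116
Parallel (C and D): 1 − (1 − 0.79995)(1 − 0.98499) = 0.99700
Series ([0.97116] and [0.99700]): 0.97116 × 0.99700 = 0.96825
Parallel (F and G): 1 − (1 − 0.79010)(1 − 0.80703) = 0.95950
Series (E and [0.95950]): 0.82696 × 0.95950 = 0.79347
Parallel ([0.96825] and [0.79347]): 1 − (1 − 0.96825)(1 − 0.79347) = 0.993

0.993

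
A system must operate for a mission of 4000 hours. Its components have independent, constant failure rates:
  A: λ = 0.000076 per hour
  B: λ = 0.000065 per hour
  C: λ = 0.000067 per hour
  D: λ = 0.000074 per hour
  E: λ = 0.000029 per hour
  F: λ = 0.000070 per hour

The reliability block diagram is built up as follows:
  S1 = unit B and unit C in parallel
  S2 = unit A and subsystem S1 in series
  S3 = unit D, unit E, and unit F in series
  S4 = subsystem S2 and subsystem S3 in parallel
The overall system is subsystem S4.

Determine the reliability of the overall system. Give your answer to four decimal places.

0.8492

R(A) = exp(−0.000076 × 4000) = 0.737861
R(B) = exp(−0.000065 × 4000) = 0.771052
R(C) = exp(−0.000067 × 4000) = 0.764908
R(D) = exp(−0.000074 × 4000) = 0.743787
R(E) = exp(−0.000029 × 4000) = 0.890475
R(F) = exp(−0.000070 × 4000) = 0.755784
Parallel (B and C): 1 − (1 − 0.771052)(1 − 0.764908) = 0.946176
Series (A and [0.946176]): 0.737861 × 0.946176 = 0.698146
Series (D, E, and F): 0.743787 × 0.890475 × 0.755784 = 0.500574
Parallel ([0.698146] and [0.500574]): 1 − (1 − 0.698146)(1 − 0.500574) = 0.8492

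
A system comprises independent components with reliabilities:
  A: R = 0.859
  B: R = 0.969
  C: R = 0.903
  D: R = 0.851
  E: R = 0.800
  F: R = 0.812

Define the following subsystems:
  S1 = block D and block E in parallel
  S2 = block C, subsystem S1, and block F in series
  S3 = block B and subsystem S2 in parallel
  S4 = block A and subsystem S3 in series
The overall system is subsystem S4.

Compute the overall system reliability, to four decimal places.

Parallel (D and E): 1 − (1 − 0.851000)(1 − 0.800000) = 0.970200
Series (C, [0.970200], and F): 0.903000 × 0.970200 × 0.812000 = 0.711386
Parallel (B and [0.711386]): 1 − (1 − 0.969000)(1 − 0.711386) = 0.991053
Series (A and [0.991053]): 0.859000 × 0.991053 = 0.8513

0.8513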